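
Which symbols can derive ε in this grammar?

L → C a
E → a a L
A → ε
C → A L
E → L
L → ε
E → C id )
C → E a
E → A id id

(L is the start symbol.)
{ 'A', 'C', 'E', 'L' }

A non-terminal is nullable if it can derive ε (the empty string): either it has an ε-production, or it has a production whose right-hand side consists entirely of nullable non-terminals.

ε-productions: A → ε, L → ε
So A, L are immediately nullable.
C → A L: every symbol on the right is nullable, so C is nullable too.
E → L: every symbol on the right is nullable, so E is nullable too.
Every non-terminal is now nullable.
Nullable = { 'A', 'C', 'E', 'L' }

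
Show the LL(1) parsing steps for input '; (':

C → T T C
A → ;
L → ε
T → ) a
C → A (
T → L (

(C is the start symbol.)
LL(1) parsing maintains a stack (initially the start symbol over $) and the input. At each step: if the stack top is a terminal, match it against the current input token; if it is a non-terminal N, replace it with the RHS of M[N, lookahead] (the unique production whose predict set contains the lookahead).

Stack is shown with the top on the left.

Stack  Input  Action
--------------------
C $    ; ( $  output C → A (
A ( $  ; ( $  output A → ;
; ( $  ; ( $  match ';'
( $    ( $    match '('
$      $      accept

The string is accepted.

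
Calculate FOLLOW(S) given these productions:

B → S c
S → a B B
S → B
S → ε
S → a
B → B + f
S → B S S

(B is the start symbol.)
In B → S c: S is followed by c, add FIRST(c) \ {ε} = { 'c' }
In S → B S S: S is followed by S, add FIRST(S) \ {ε} = { 'a', 'c' }
  S is nullable, so FOLLOW(S) is also included — that is the set being defined, nothing new
In S → B S S: S is at the end; this adds FOLLOW(S) to itself — nothing new

Taking the union: FOLLOW(S) = { 'a', 'c' }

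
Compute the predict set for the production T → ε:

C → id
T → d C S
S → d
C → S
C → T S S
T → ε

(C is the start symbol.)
PREDICT(T → ε) = (FIRST(RHS) \ {ε}) ∪ (FOLLOW(T) if ε ∈ FIRST(RHS), i.e. RHS ⇒* ε)
The right-hand side is ε (FIRST(ε) = { ε }), so the predict set is FOLLOW(T) = { 'd' }
PREDICT(T → ε) = { 'd' }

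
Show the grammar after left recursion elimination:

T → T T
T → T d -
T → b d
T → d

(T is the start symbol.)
T → b d T'
T → d T'
T' → T T'
T' → d - T'
T' → ε

T is directly left-recursive. The standard transformation for
  A → A α₁ | ... | A α_m | β₁ | ... | β_n
is
  A  → β₁ A' | ... | β_n A'
  A' → α₁ A' | ... | α_m A' | ε

T → b d becomes T → b d T'
T → d becomes T → d T'
T → T T becomes T' → T T'
T → T d - becomes T' → d - T'
Add T' → ε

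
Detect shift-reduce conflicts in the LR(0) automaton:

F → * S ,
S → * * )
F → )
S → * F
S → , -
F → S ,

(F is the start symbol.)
No shift-reduce conflicts

A shift-reduce conflict occurs when an LR(0) state has both:
  - a complete (reduce) item [A → α .] (dot at the end), and
  - a shift item [B → β . c γ] (dot before a terminal).

Augment with F' → F and build the canonical LR(0) collection (I0 = CLOSURE({[F' → . F]}), then GOTO on every symbol after a dot until no new states appear). It has 13 states:
  I0: { [F → . )], [F → . * S ,], [F → . S ,], [F' → . F], [S → . * * )], [S → . * F], [S → . , -] }  — shift
  I1: { [F → ) .] }  — reduce
  I2: { [F → * . S ,], [F → . )], [F → . * S ,], [F → . S ,], [S → * . * )], [S → * . F], [S → . * * )], [S → . * F], [S → . , -] }  — shift
  I3: { [S → , . -] }  — shift
  I4: { [F' → F .] }  — accept
  I5: { [F → S . ,] }  — shift
  I6: { [F → S , .] }  — reduce
  I7: { [S → , - .] }  — reduce
  I8: { [F → * . S ,], [F → . )], [F → . * S ,], [F → . S ,], [S → * * . )], [S → * . * )], [S → * . F], [S → . * * )], [S → . * F], [S → . , -] }  — shift
  I9: { [S → * F .] }  — reduce
  I10: { [F → * S . ,], [F → S . ,] }  — shift
  I11: { [F → * S , .], [F → S , .] }  — 2 reduces
  I12: { [F → ) .], [S → * * ) .] }  — 2 reduces

No state contains both a complete item and a shift item.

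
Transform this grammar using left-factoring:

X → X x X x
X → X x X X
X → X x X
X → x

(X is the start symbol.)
Left-factoring transforms A → αβ₁ | αβ₂ into A → αA' and A' → β₁ | β₂
(α is the longest common prefix among the alternatives). Repeat until
no nonterminal has two alternatives with a common prefix.

Round 1: X has alternatives sharing prefix 'X x X'. Introduce X': X → X x X X'
  Add: X' → x
  Add: X' → X
  Add: X' → ε

No remaining common prefixes — done.

Resulting grammar:
X → X x X X'
X' → x
X' → X
X' → ε
X → x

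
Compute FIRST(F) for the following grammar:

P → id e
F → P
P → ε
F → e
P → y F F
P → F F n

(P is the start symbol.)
To compute FIRST(F), examine every production with F on the left-hand side, reading each right-hand side left to right until a non-nullable symbol is reached.

FIRST sets of the other non-terminals involved (by the same procedure, iterated to a fixed point):
  FIRST(P) = { 'e', 'id', 'n', 'y', ε }

From F → P:
  - P is a non-terminal: add FIRST(P) \ {ε} = { 'e', 'id', 'n', 'y' }
    P is nullable and nothing follows, so the whole right-hand side can vanish: ε ∈ FIRST(F)
From F → e:
  - e is a terminal: add 'e' and stop

Collecting: FIRST(F) = { 'e', 'id', 'n', 'y', ε }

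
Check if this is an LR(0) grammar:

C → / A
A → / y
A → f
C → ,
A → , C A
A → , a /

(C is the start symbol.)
A grammar is LR(0) if no state in the canonical LR(0) collection has:
  - both a shift item (dot before a terminal) and a complete item (shift-reduce conflict), or
  - two or more complete items (reduce-reduce conflict; the accept item [C' → C .] counts as a complete item here).

Augment with C' → C and build the canonical LR(0) collection (I0 = CLOSURE({[C' → . C]}), then GOTO on every symbol after a dot until no new states appear). It has 13 states:
  I0: { [C → . ,], [C → . / A], [C' → . C] }  — shift
  I1: { [C → , .] }  — reduce
  I2: { [A → . , C A], [A → . , a /], [A → . / y], [A → . f], [C → / . A] }  — shift
  I3: { [C' → C .] }  — accept
  I4: { [A → , . C A], [A → , . a /], [C → . ,], [C → . / A] }  — shift
  I5: { [A → / . y] }  — shift
  I6: { [C → / A .] }  — reduce
  I7: { [A → f .] }  — reduce
  I8: { [A → / y .] }  — reduce
  I9: { [A → , C . A], [A → . , C A], [A → . , a /], [A → . / y], [A → . f] }  — shift
  I10: { [A → , a . /] }  — shift
  I11: { [A → , a / .] }  — reduce
  I12: { [A → , C A .] }  — reduce

Every state is either a pure shift/goto state or contains exactly one complete item and nothing to shift — no conflicts. The grammar is LR(0).

Answer: Yes, the grammar is LR(0)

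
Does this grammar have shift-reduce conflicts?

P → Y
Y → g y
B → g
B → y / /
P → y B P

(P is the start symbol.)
No shift-reduce conflicts

A shift-reduce conflict occurs when an LR(0) state has both:
  - a complete (reduce) item [A → α .] (dot at the end), and
  - a shift item [B → β . c γ] (dot before a terminal).

Augment with P' → P and build the canonical LR(0) collection (I0 = CLOSURE({[P' → . P]}), then GOTO on every symbol after a dot until no new states appear). It has 12 states:
  I0: { [P → . Y], [P → . y B P], [P' → . P], [Y → . g y] }  — shift
  I1: { [P' → P .] }  — accept
  I2: { [P → Y .] }  — reduce
  I3: { [Y → g . y] }  — shift
  I4: { [B → . g], [B → . y / /], [P → y . B P] }  — shift
  I5: { [P → . Y], [P → . y B P], [P → y B . P], [Y → . g y] }  — shift
  I6: { [B → g .] }  — reduce
  I7: { [B → y . / /] }  — shift
  I8: { [B → y / . /] }  — shift
  I9: { [B → y / / .] }  — reduce
  I10: { [P → y B P .] }  — reduce
  I11: { [Y → g y .] }  — reduce

No state contains both a complete item and a shift item.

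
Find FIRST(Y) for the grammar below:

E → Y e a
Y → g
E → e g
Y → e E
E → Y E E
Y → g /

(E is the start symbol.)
From Y → g:
  - g is a terminal: add 'g' and stop
From Y → e E:
  - e is a terminal: add 'e' and stop
From Y → g /:
  - g is a terminal: add 'g' and stop

Collecting: FIRST(Y) = { 'e', 'g' }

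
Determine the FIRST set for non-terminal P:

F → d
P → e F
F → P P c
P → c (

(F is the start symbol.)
To compute FIRST(P), examine every production with P on the left-hand side, reading each right-hand side left to right until a non-nullable symbol is reached.

From P → e F:
  - e is a terminal: add 'e' and stop
From P → c (:
  - c is a terminal: add 'c' and stop

Collecting: FIRST(P) = { 'c', 'e' }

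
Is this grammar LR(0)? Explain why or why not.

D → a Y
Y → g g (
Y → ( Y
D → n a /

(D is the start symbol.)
Yes, the grammar is LR(0)

A grammar is LR(0) if no state in the canonical LR(0) collection has:
  - both a shift item (dot before a terminal) and a complete item (shift-reduce conflict), or
  - two or more complete items (reduce-reduce conflict; the accept item [D' → D .] counts as a complete item here).

Augment with D' → D and build the canonical LR(0) collection (I0 = CLOSURE({[D' → . D]}), then GOTO on every symbol after a dot until no new states appear). It has 12 states:
  I0: { [D → . a Y], [D → . n a /], [D' → . D] }  — shift
  I1: { [D' → D .] }  — accept
  I2: { [D → a . Y], [Y → . ( Y], [Y → . g g (] }  — shift
  I3: { [D → n . a /] }  — shift
  I4: { [D → n a . /] }  — shift
  I5: { [D → n a / .] }  — reduce
  I6: { [Y → ( . Y], [Y → . ( Y], [Y → . g g (] }  — shift
  I7: { [D → a Y .] }  — reduce
  I8: { [Y → g . g (] }  — shift
  I9: { [Y → g g . (] }  — shift
  I10: { [Y → g g ( .] }  — reduce
  I11: { [Y → ( Y .] }  — reduce

Every state is either a pure shift/goto state or contains exactly one complete item and nothing to shift — no conflicts. The grammar is LR(0).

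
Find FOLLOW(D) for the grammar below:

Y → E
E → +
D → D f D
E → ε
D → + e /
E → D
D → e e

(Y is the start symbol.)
To compute FOLLOW(D), find every occurrence of D on a right-hand side N → α D β: add FIRST(β) \ {ε}, and if β is empty or nullable also add FOLLOW(N). Iterate to a fixed point.

In D → D f D: D is followed by f D, add FIRST(f D) \ {ε} = { 'f' }
In D → D f D: D is at the end; this adds FOLLOW(D) to itself — nothing new
In E → D: D is at the end, add FOLLOW(E)

The FOLLOW sets referred to above (computed the same way, to a fixed point):
  FOLLOW(E) = { $ }

Taking the union: FOLLOW(D) = { $, 'f' }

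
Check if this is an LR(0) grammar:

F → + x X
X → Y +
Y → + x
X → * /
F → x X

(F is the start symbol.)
Augment with F' → F and build the canonical LR(0) collection (I0 = CLOSURE({[F' → . F]}), then GOTO on every symbol after a dot until no new states appear). It has 13 states:
  I0: { [F → . + x X], [F → . x X], [F' → . F] }  — shift
  I1: { [F → + . x X] }  — shift
  I2: { [F' → F .] }  — accept
  I3: { [F → x . X], [X → . * /], [X → . Y +], [Y → . + x] }  — shift
  I4: { [X → * . /] }  — shift
  I5: { [Y → + . x] }  — shift
  I6: { [F → x X .] }  — reduce
  I7: { [X → Y . +] }  — shift
  I8: { [X → Y + .] }  — reduce
  I9: { [Y → + x .] }  — reduce
  I10: { [X → * / .] }  — reduce
  I11: { [F → + x . X], [X → . * /], [X → . Y +], [Y → . + x] }  — shift
  I12: { [F → + x X .] }  — reduce

Every state is either a pure shift/goto state or contains exactly one complete item and nothing to shift — no conflicts. The grammar is LR(0).

Answer: Yes, the grammar is LR(0)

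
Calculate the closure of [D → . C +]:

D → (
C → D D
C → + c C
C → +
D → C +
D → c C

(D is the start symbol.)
{ [C → . + c C], [C → . +], [C → . D D], [D → . (], [D → . C +], [D → . c C] }

To compute CLOSURE, for each item [A → α.Bβ] where B is a non-terminal, add [B → .γ] for all productions B → γ; repeat for the newly added items until nothing changes.

Start with: [D → . C +]
  [D → . C +] has the dot before C: add [C → . D D], [C → . + c C], [C → . +]
  [C → . D D] has the dot before D: add [D → . (], [D → . c C]
No further items can be added.

CLOSURE = { [C → . + c C], [C → . +], [C → . D D], [D → . (], [D → . C +], [D → . c C] }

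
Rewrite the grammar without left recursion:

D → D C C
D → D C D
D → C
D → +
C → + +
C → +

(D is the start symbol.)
D is directly left-recursive. The standard transformation for
  A → A α₁ | ... | A α_m | β₁ | ... | β_n
is
  A  → β₁ A' | ... | β_n A'
  A' → α₁ A' | ... | α_m A' | ε

D → C becomes D → C D'
D → + becomes D → + D'
D → D C C becomes D' → C C D'
D → D C D becomes D' → C D D'
Add D' → ε

Productions for other non-terminals are unchanged:
  C → + +
  C → +

Resulting grammar:
D → C D'
D → + D'
D' → C C D'
D' → C D D'
D' → ε
C → + +
C → +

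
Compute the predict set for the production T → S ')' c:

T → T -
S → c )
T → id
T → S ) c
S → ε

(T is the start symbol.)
{ ')', 'c' }

PREDICT(T → S ')' c) = (FIRST(RHS) \ {ε}) ∪ (FOLLOW(T) if ε ∈ FIRST(RHS), i.e. RHS ⇒* ε)
FIRST(S) = { 'c', ε }
FIRST(S ')' c) = { ')', 'c' }
ε ∉ FIRST(S ')' c), so FOLLOW(T) is not added.
PREDICT(T → S ')' c) = { ')', 'c' }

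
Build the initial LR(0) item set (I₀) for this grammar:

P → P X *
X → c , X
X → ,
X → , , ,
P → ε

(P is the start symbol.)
First, augment the grammar with P' → P
I₀ = CLOSURE({ [P' → . P] }):
  [P' → . P] has the dot before P: add [P → . P X *], [P → .]
No further items can be added.

I₀ = { [P → . P X *], [P → .], [P' → . P] }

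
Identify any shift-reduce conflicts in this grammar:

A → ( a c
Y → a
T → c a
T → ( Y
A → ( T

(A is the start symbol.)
A shift-reduce conflict occurs when an LR(0) state has both:
  - a complete (reduce) item [A → α .] (dot at the end), and
  - a shift item [B → β . c γ] (dot before a terminal).

Augment with A' → A and build the canonical LR(0) collection (I0 = CLOSURE({[A' → . A]}), then GOTO on every symbol after a dot until no new states appear). It has 11 states:
  I0: { [A → . ( T], [A → . ( a c], [A' → . A] }  — shift
  I1: { [A → ( . T], [A → ( . a c], [T → . ( Y], [T → . c a] }  — shift
  I2: { [A' → A .] }  — accept
  I3: { [T → ( . Y], [Y → . a] }  — shift
  I4: { [A → ( T .] }  — reduce
  I5: { [A → ( a . c] }  — shift
  I6: { [T → c . a] }  — shift
  I7: { [T → c a .] }  — reduce
  I8: { [A → ( a c .] }  — reduce
  I9: { [T → ( Y .] }  — reduce
  I10: { [Y → a .] }  — reduce

No state contains both a complete item and a shift item.

Answer: No shift-reduce conflicts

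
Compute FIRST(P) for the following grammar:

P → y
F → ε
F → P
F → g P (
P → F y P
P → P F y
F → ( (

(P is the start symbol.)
{ '(', 'g', 'y' }

To compute FIRST(P), examine every production with P on the left-hand side, reading each right-hand side left to right until a non-nullable symbol is reached.

FIRST sets of the other non-terminals involved (by the same procedure, iterated to a fixed point):
  FIRST(F) = { '(', 'g', 'y', ε }

From P → y:
  - y is a terminal: add 'y' and stop
From P → F y P:
  - F is a non-terminal: add FIRST(F) \ {ε} = { '(', 'g', 'y' }
    F is nullable, so continue to the next symbol
  - y is a terminal: add 'y' and stop
From P → P F y:
  - P is the symbol being defined: contributes nothing new
    P is not nullable, so stop

Collecting: FIRST(P) = { '(', 'g', 'y' }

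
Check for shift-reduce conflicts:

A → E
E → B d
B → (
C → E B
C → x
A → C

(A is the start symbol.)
A shift-reduce conflict occurs when an LR(0) state has both:
  - a complete (reduce) item [A → α .] (dot at the end), and
  - a shift item [B → β . c γ] (dot before a terminal).

Augment with A' → A and build the canonical LR(0) collection (I0 = CLOSURE({[A' → . A]}), then GOTO on every symbol after a dot until no new states appear). It has 9 states:
  I0: { [A → . C], [A → . E], [A' → . A], [B → . (], [C → . E B], [C → . x], [E → . B d] }  — shift
  I1: { [B → ( .] }  — reduce
  I2: { [A' → A .] }  — accept
  I3: { [E → B . d] }  — shift
  I4: { [A → C .] }  — reduce
  I5: { [A → E .], [B → . (], [C → E . B] }  — shift, reduce
  I6: { [C → x .] }  — reduce
  I7: { [C → E B .] }  — reduce
  I8: { [E → B d .] }  — reduce

I5 contains reduce item [A → E .] and shift item [B → . (] — shift-reduce conflict.

Answer: Yes — I5: [A → E .] vs [B → . (]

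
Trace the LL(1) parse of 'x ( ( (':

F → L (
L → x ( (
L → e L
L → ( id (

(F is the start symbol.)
Stack is shown with the top on the left.

Stack      Input      Action
----------------------------
F $        x ( ( ( $  output F → L (
L ( $      x ( ( ( $  output L → x ( (
x ( ( ( $  x ( ( ( $  match 'x'
( ( ( $    ( ( ( $    match '('
( ( $      ( ( $      match '('
( $        ( $        match '('
$          $          accept

The string is accepted.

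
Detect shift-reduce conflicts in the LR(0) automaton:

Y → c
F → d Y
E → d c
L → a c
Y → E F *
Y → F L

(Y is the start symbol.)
A shift-reduce conflict occurs when an LR(0) state has both:
  - a complete (reduce) item [A → α .] (dot at the end), and
  - a shift item [B → β . c γ] (dot before a terminal).

Augment with Y' → Y and build the canonical LR(0) collection (I0 = CLOSURE({[Y' → . Y]}), then GOTO on every symbol after a dot until no new states appear). It has 14 states:
  I0: { [E → . d c], [F → . d Y], [Y → . E F *], [Y → . F L], [Y → . c], [Y' → . Y] }  — shift
  I1: { [F → . d Y], [Y → E . F *] }  — shift
  I2: { [L → . a c], [Y → F . L] }  — shift
  I3: { [Y' → Y .] }  — accept
  I4: { [Y → c .] }  — reduce
  I5: { [E → . d c], [E → d . c], [F → . d Y], [F → d . Y], [Y → . E F *], [Y → . F L], [Y → . c] }  — shift
  I6: { [F → d Y .] }  — reduce
  I7: { [E → d c .], [Y → c .] }  — 2 reduces
  I8: { [Y → F L .] }  — reduce
  I9: { [L → a . c] }  — shift
  I10: { [L → a c .] }  — reduce
  I11: { [Y → E F . *] }  — shift
  I12: { [E → . d c], [F → . d Y], [F → d . Y], [Y → . E F *], [Y → . F L], [Y → . c] }  — shift
  I13: { [Y → E F * .] }  — reduce

No state contains both a complete item and a shift item.

Answer: No shift-reduce conflicts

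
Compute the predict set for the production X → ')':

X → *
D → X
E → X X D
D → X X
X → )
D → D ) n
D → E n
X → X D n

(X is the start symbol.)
{ ')' }

PREDICT(X → ')') = (FIRST(RHS) \ {ε}) ∪ (FOLLOW(X) if ε ∈ FIRST(RHS), i.e. RHS ⇒* ε)
FIRST(')') = { ')' }
ε ∉ FIRST(')'), so FOLLOW(X) is not added.
PREDICT(X → ')') = { ')' }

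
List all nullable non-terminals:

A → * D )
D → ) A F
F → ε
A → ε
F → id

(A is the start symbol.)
A non-terminal is nullable if it can derive ε (the empty string): either it has an ε-production, or it has a production whose right-hand side consists entirely of nullable non-terminals.

ε-productions: F → ε, A → ε
So F, A are immediately nullable.
No further non-terminal can be added: every production for the remaining non-terminals contains a terminal or a non-nullable non-terminal.
Nullable = { 'A', 'F' }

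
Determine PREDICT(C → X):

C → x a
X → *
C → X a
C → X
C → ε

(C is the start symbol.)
PREDICT(C → X) = (FIRST(RHS) \ {ε}) ∪ (FOLLOW(C) if ε ∈ FIRST(RHS), i.e. RHS ⇒* ε)
FIRST(X) = { '*' }
FIRST(X) = { '*' }
ε ∉ FIRST(X), so FOLLOW(C) is not added.
PREDICT(C → X) = { '*' }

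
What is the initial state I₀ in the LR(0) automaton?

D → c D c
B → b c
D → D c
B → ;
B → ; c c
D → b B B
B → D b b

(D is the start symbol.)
{ [D → . D c], [D → . b B B], [D → . c D c], [D' → . D] }

First, augment the grammar with D' → D
I₀ = CLOSURE({ [D' → . D] }):
  [D' → . D] has the dot before D: add [D → . c D c], [D → . D c], [D → . b B B]
No further items can be added.

I₀ = { [D → . D c], [D → . b B B], [D → . c D c], [D' → . D] }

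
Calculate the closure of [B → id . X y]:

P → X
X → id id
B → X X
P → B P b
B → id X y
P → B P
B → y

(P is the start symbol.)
Start with: [B → id . X y]
  [B → id . X y] has the dot before X: add [X → . id id]
No further items can be added.

CLOSURE = { [B → id . X y], [X → . id id] }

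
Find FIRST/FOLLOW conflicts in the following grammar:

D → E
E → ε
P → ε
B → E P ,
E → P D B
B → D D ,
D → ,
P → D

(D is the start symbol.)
A FIRST/FOLLOW conflict occurs when a non-terminal N has a nullable alternative N → β (β ⇒* ε) and another alternative N → α with FIRST(α) ∩ FOLLOW(N) ≠ ∅: on such a lookahead the parser cannot decide between expanding α and letting N vanish via β.

Nullable non-terminals: D, E, P.
FIRST sets used below: FIRST(E) = { ',', ε }, FIRST(P) = { ',', ε }, FIRST(D) = { ',', ε }, FIRST(B) = { ',' }

D: nullable alternative(s) D → E; FOLLOW(D) = { $, ',' }
  D → E: FIRST \ {ε} = { ',' } — this is the only nullable alternative, skip
  D → ,: FIRST \ {ε} = { ',' } — overlaps FOLLOW(D) on { ',' }: CONFLICT

E: nullable alternative(s) E → ε; FOLLOW(E) = { $, ',' }
  E → ε: FIRST \ {ε} = { } — this is the only nullable alternative, skip
  E → P D B: FIRST \ {ε} = { ',' } — overlaps FOLLOW(E) on { ',' }: CONFLICT

P: nullable alternative(s) P → ε, P → D; FOLLOW(P) = { ',' }
  P → ε: FIRST \ {ε} = { } — disjoint from FOLLOW(P)
  P → D: FIRST \ {ε} = { ',' } — overlaps FOLLOW(P) on { ',' }: CONFLICT

B has no nullable alternative, so no FIRST/FOLLOW check is needed there.

So the grammar has 3 FIRST/FOLLOW conflicts (marked CONFLICT above).

Answer: Yes. D → ',' with FOLLOW(D) on { ',' }; E → P D B with FOLLOW(E) on { ',' }; P → D with FOLLOW(P) on { ',' }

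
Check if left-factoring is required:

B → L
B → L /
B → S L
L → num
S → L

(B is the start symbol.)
Yes, B has productions with common prefix 'L'

Left-factoring is needed when two productions for the same non-terminal
share a common prefix on the right-hand side.

Productions for B:
  B → L
  B → L /
  B → S L

Found common prefix 'L' in productions for B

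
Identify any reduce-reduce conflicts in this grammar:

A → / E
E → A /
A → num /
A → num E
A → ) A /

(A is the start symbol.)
Augment with A' → A and build the canonical LR(0) collection (I0 = CLOSURE({[A' → . A]}), then GOTO on every symbol after a dot until no new states appear). It has 12 states:
  I0: { [A → . ) A /], [A → . / E], [A → . num /], [A → . num E], [A' → . A] }  — shift
  I1: { [A → ) . A /], [A → . ) A /], [A → . / E], [A → . num /], [A → . num E] }  — shift
  I2: { [A → . ) A /], [A → . / E], [A → . num /], [A → . num E], [A → / . E], [E → . A /] }  — shift
  I3: { [A' → A .] }  — accept
  I4: { [A → . ) A /], [A → . / E], [A → . num /], [A → . num E], [A → num . /], [A → num . E], [E → . A /] }  — shift
  I5: { [A → . ) A /], [A → . / E], [A → . num /], [A → . num E], [A → / . E], [A → num / .], [E → . A /] }  — shift, reduce
  I6: { [E → A . /] }  — shift
  I7: { [A → num E .] }  — reduce
  I8: { [E → A / .] }  — reduce
  I9: { [A → / E .] }  — reduce
  I10: { [A → ) A . /] }  — shift
  I11: { [A → ) A / .] }  — reduce

No state contains more than one complete item.

Answer: No reduce-reduce conflicts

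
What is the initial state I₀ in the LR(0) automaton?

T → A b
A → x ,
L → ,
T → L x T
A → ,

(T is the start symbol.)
First, augment the grammar with T' → T
I₀ = CLOSURE({ [T' → . T] }):
  [T' → . T] has the dot before T: add [T → . A b], [T → . L x T]
  [T → . A b] has the dot before A: add [A → . x ,], [A → . ,]
  [T → . L x T] has the dot before L: add [L → . ,]
No further items can be added.

I₀ = { [A → . ,], [A → . x ,], [L → . ,], [T → . A b], [T → . L x T], [T' → . T] }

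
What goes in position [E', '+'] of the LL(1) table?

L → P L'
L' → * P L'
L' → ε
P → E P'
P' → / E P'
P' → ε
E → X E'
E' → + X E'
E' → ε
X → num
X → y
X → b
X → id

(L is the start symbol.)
To find M[E', '+'], we find productions for E' where '+' is in the predict set (PREDICT(N → α) = (FIRST(α) \ {ε}) ∪ (FOLLOW(N) if α ⇒* ε)).

Relevant sets:
  FOLLOW(E') = { $, '*', '/' }

E' → + X E': PREDICT = { '+' }
  '+' is in predict set, so this production goes in M[E', '+']
E' → ε: PREDICT = { $, '*', '/' }

M[E', '+'] = E' → + X E'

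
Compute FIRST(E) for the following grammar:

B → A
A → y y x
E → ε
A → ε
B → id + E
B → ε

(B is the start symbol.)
{ ε }

From E → ε:
  - ε-production, so ε ∈ FIRST(E)

Collecting: FIRST(E) = { ε }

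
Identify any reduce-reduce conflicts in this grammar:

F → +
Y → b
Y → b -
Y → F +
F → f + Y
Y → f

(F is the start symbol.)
No reduce-reduce conflicts

A reduce-reduce conflict occurs when an LR(0) state has two complete items [A → α .] and [B → β .] — both call for a reduction, and with no lookahead the parser cannot choose between them.

Augment with F' → F and build the canonical LR(0) collection (I0 = CLOSURE({[F' → . F]}), then GOTO on every symbol after a dot until no new states appear). It has 11 states:
  I0: { [F → . +], [F → . f + Y], [F' → . F] }  — shift
  I1: { [F → + .] }  — reduce
  I2: { [F' → F .] }  — accept
  I3: { [F → f . + Y] }  — shift
  I4: { [F → . +], [F → . f + Y], [F → f + . Y], [Y → . F +], [Y → . b -], [Y → . b], [Y → . f] }  — shift
  I5: { [Y → F . +] }  — shift
  I6: { [F → f + Y .] }  — reduce
  I7: { [Y → b . -], [Y → b .] }  — shift, reduce
  I8: { [F → f . + Y], [Y → f .] }  — shift, reduce
  I9: { [Y → b - .] }  — reduce
  I10: { [Y → F + .] }  — reduce

No state contains more than one complete item.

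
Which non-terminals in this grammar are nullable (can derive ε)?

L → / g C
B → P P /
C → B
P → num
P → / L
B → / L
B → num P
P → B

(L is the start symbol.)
None

A non-terminal is nullable if it can derive ε (the empty string): either it has an ε-production, or it has a production whose right-hand side consists entirely of nullable non-terminals.

There are no ε-productions, so no non-terminal can derive ε.
No non-terminals are nullable.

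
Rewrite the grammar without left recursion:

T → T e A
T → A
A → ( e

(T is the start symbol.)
T → A T'
T' → e A T'
T' → ε
A → ( e

T is directly left-recursive. The standard transformation for
  A → A α₁ | ... | A α_m | β₁ | ... | β_n
is
  A  → β₁ A' | ... | β_n A'
  A' → α₁ A' | ... | α_m A' | ε

T → A becomes T → A T'
T → T e A becomes T' → e A T'
Add T' → ε

Productions for other non-terminals are unchanged:
  A → ( e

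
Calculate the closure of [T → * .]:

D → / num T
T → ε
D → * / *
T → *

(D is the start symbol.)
Start with: [T → * .]
The dot is at the end, so nothing is added.

CLOSURE = { [T → * .] }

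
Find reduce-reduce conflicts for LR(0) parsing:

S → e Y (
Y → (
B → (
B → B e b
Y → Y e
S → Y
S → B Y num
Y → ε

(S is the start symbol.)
Yes — I1: [B → ( .] vs [Y → ( .]

A reduce-reduce conflict occurs when an LR(0) state has two complete items [A → α .] and [B → β .] — both call for a reduction, and with no lookahead the parser cannot choose between them.

Augment with S' → S and build the canonical LR(0) collection (I0 = CLOSURE({[S' → . S]}), then GOTO on every symbol after a dot until no new states appear). It has 14 states:
  I0: { [B → . (], [B → . B e b], [S → . B Y num], [S → . Y], [S → . e Y (], [S' → . S], [Y → . (], [Y → . Y e], [Y → .] }  — shift, reduce
  I1: { [B → ( .], [Y → ( .] }  — 2 reduces
  I2: { [B → B . e b], [S → B . Y num], [Y → . (], [Y → . Y e], [Y → .] }  — shift, reduce
  I3: { [S' → S .] }  — accept
  I4: { [S → Y .], [Y → Y . e] }  — shift, reduce
  I5: { [S → e . Y (], [Y → . (], [Y → . Y e], [Y → .] }  — shift, reduce
  I6: { [Y → ( .] }  — reduce
  I7: { [S → e Y . (], [Y → Y . e] }  — shift
  I8: { [S → e Y ( .] }  — reduce
  I9: { [Y → Y e .] }  — reduce
  I10: { [S → B Y . num], [Y → Y . e] }  — shift
  I11: { [B → B e . b] }  — shift
  I12: { [B → B e b .] }  — reduce
  I13: { [S → B Y num .] }  — reduce

I1 contains complete items [B → ( .], [Y → ( .] — reduce-reduce conflict.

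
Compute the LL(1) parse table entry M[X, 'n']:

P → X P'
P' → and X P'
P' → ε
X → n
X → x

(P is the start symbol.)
X → n

To find M[X, 'n'], we find productions for X where 'n' is in the predict set (PREDICT(N → α) = (FIRST(α) \ {ε}) ∪ (FOLLOW(N) if α ⇒* ε)).

X → n: PREDICT = { 'n' }
  'n' is in predict set, so this production goes in M[X, 'n']
X → x: PREDICT = { 'x' }

M[X, 'n'] = X → n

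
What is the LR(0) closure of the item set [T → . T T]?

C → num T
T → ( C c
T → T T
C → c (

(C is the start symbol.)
To compute CLOSURE, for each item [A → α.Bβ] where B is a non-terminal, add [B → .γ] for all productions B → γ; repeat for the newly added items until nothing changes.

Start with: [T → . T T]
  [T → . T T] has the dot before T: add [T → . ( C c]
No further items can be added.

CLOSURE = { [T → . ( C c], [T → . T T] }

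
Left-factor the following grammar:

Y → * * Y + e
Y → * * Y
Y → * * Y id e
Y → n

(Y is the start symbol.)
Y → * * Y Y'
Y' → + e
Y' → ε
Y' → id e
Y → n

Left-factoring transforms A → αβ₁ | αβ₂ into A → αA' and A' → β₁ | β₂
(α is the longest common prefix among the alternatives). Repeat until
no nonterminal has two alternatives with a common prefix.

Round 1: Y has alternatives sharing prefix '* * Y'. Introduce Y': Y → * * Y Y'
  Add: Y' → + e
  Add: Y' → ε
  Add: Y' → id e

No remaining common prefixes — done.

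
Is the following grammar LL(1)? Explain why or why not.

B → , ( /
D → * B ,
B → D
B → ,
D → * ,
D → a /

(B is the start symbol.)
No. Predict set conflict for B: { ',' }

A grammar is LL(1) if for each non-terminal N with multiple productions, the predict sets of those productions are pairwise disjoint, where PREDICT(N → α) = (FIRST(α) \ {ε}) ∪ (FOLLOW(N) if α ⇒* ε).

Relevant sets:
  FIRST(D) = { '*', 'a' }

For B:
  PREDICT(B → ',' '(' '/') = { ',' }
  PREDICT(B → D) = { '*', 'a' }
  PREDICT(B → ',') = { ',' }
For D:
  PREDICT(D → '*' B ',') = { '*' }
  PREDICT(D → '*' ',') = { '*' }
  PREDICT(D → a '/') = { 'a' }

Conflict found: Predict set conflict for B: { ',' }
The grammar is NOT LL(1).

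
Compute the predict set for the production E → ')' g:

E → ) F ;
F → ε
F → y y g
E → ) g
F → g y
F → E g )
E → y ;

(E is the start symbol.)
PREDICT(E → ')' g) = (FIRST(RHS) \ {ε}) ∪ (FOLLOW(E) if ε ∈ FIRST(RHS), i.e. RHS ⇒* ε)
FIRST(')' g) = { ')' }
ε ∉ FIRST(')' g), so FOLLOW(E) is not added.
PREDICT(E → ')' g) = { ')' }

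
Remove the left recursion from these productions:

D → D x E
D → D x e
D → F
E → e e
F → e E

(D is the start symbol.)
D → F D'
D' → x E D'
D' → x e D'
D' → ε
E → e e
F → e E

D is directly left-recursive. The standard transformation for
  A → A α₁ | ... | A α_m | β₁ | ... | β_n
is
  A  → β₁ A' | ... | β_n A'
  A' → α₁ A' | ... | α_m A' | ε

D → F becomes D → F D'
D → D x E becomes D' → x E D'
D → D x e becomes D' → x e D'
Add D' → ε

Productions for other non-terminals are unchanged:
  E → e e
  F → e E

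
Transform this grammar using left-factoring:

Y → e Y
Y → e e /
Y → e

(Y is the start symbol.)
Y → e Y'
Y' → Y
Y' → e /
Y' → ε

Left-factoring transforms A → αβ₁ | αβ₂ into A → αA' and A' → β₁ | β₂
(α is the longest common prefix among the alternatives). Repeat until
no nonterminal has two alternatives with a common prefix.

Round 1: Y has alternatives sharing prefix 'e'. Introduce Y': Y → e Y'
  Add: Y' → Y
  Add: Y' → e /
  Add: Y' → ε

No remaining common prefixes — done.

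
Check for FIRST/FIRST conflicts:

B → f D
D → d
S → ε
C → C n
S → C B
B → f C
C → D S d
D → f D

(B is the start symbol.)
Yes. B → f D / B → f C on { 'f' }; C → C n / C → D S d on { 'd', 'f' }

FIRST sets of the non-terminals at (or reachable through a nullable prefix from) the front of some alternative:
  FIRST(C) = { 'd', 'f' }
  FIRST(D) = { 'd', 'f' }

Productions for B:
  B → f D: FIRST = { 'f' }
  B → f C: FIRST = { 'f' }
Productions for D:
  D → d: FIRST = { 'd' }
  D → f D: FIRST = { 'f' }
Productions for S:
  S → ε: FIRST = { ε }
  S → C B: FIRST = { 'd', 'f' }
Productions for C:
  C → C n: FIRST = { 'd', 'f' }
  C → D S d: FIRST = { 'd', 'f' }

Conflict for B: B → f D and B → f C
  Overlap: { 'f' }
Conflict for C: C → C n and C → D S d
  Overlap: { 'd', 'f' }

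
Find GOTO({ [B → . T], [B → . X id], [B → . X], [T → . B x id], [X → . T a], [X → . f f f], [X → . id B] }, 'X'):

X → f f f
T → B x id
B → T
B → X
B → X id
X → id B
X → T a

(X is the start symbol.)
{ [B → X . id], [B → X .] }

GOTO(I, 'X') = CLOSURE({ [A → αX.β] : [A → α.Xβ] ∈ I, X = 'X' })

Items with dot before 'X', with the dot advanced:
  [B → . X] → [B → X .]
  [B → . X id] → [B → X . id]
Closure adds nothing (no advanced item has the dot before a non-terminal).

GOTO = { [B → X . id], [B → X .] }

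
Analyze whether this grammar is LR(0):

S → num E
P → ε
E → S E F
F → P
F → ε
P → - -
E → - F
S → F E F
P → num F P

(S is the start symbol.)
No. Shift-reduce conflict between [F → .] and [P → . - -]

A grammar is LR(0) if no state in the canonical LR(0) collection has:
  - both a shift item (dot before a terminal) and a complete item (shift-reduce conflict), or
  - two or more complete items (reduce-reduce conflict; the accept item [S' → S .] counts as a complete item here).

Augment with S' → S and build the canonical LR(0) collection (I0 = CLOSURE({[S' → . S]}), then GOTO on every symbol after a dot until no new states appear). It has 21 states:
  I0: { [F → . P], [F → .], [P → . - -], [P → . num F P], [P → .], [S → . F E F], [S → . num E], [S' → . S] }  — shift, 2 reduces
  I1: { [P → - . -] }  — shift
  I2: { [E → . - F], [E → . S E F], [F → . P], [F → .], [P → . - -], [P → . num F P], [P → .], [S → . F E F], [S → . num E], [S → F . E F] }  — shift, 2 reduces
  I3: { [F → P .] }  — reduce
  I4: { [S' → S .] }  — accept
  I5: { [E → . - F], [E → . S E F], [F → . P], [F → .], [P → . - -], [P → . num F P], [P → .], [P → num . F P], [S → . F E F], [S → . num E], [S → num . E] }  — shift, 2 reduces
  I6: { [E → - . F], [F → . P], [F → .], [P → - . -], [P → . - -], [P → . num F P], [P → .] }  — shift, 2 reduces
  I7: { [S → num E .] }  — reduce
  I8: { [E → . - F], [E → . S E F], [F → . P], [F → .], [P → . - -], [P → . num F P], [P → .], [P → num F . P], [S → . F E F], [S → . num E], [S → F . E F] }  — shift, 2 reduces
  I9: { [E → . - F], [E → . S E F], [E → S . E F], [F → . P], [F → .], [P → . - -], [P → . num F P], [P → .], [S → . F E F], [S → . num E] }  — shift, 2 reduces
  I10: { [E → S E . F], [F → . P], [F → .], [P → . - -], [P → . num F P], [P → .] }  — shift, 2 reduces
  I11: { [E → S E F .] }  — reduce
  I12: { [F → . P], [F → .], [P → . - -], [P → . num F P], [P → .], [P → num . F P] }  — shift, 2 reduces
  I13: { [P → . - -], [P → . num F P], [P → .], [P → num F . P] }  — shift, reduce
  I14: { [P → num F P .] }  — reduce
  I15: { [F → . P], [F → .], [P → . - -], [P → . num F P], [P → .], [S → F E . F] }  — shift, 2 reduces
  I16: { [F → P .], [P → num F P .] }  — 2 reduces
  I17: { [S → F E F .] }  — reduce
  I18: { [P → - - .], [P → - . -] }  — shift, reduce
  I19: { [E → - F .] }  — reduce
  I20: { [P → - - .] }  — reduce

Conflict in state I0:
  Shift-reduce conflict between [F → .] and [P → . - -]
So the grammar is NOT LR(0).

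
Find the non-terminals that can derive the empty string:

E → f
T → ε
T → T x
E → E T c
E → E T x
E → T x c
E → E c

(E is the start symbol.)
{ 'T' }

A non-terminal is nullable if it can derive ε (the empty string): either it has an ε-production, or it has a production whose right-hand side consists entirely of nullable non-terminals.

ε-productions: T → ε
So T is immediately nullable.
No further non-terminal can be added: every production for the remaining non-terminals contains a terminal or a non-nullable non-terminal.
Nullable = { 'T' }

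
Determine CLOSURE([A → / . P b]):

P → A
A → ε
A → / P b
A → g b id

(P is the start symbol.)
To compute CLOSURE, for each item [A → α.Bβ] where B is a non-terminal, add [B → .γ] for all productions B → γ; repeat for the newly added items until nothing changes.

Start with: [A → / . P b]
  [A → / . P b] has the dot before P: add [P → . A]
  [P → . A] has the dot before A: add [A → .], [A → . / P b], [A → . g b id]
No further items can be added.

CLOSURE = { [A → . / P b], [A → . g b id], [A → .], [A → / . P b], [P → . A] }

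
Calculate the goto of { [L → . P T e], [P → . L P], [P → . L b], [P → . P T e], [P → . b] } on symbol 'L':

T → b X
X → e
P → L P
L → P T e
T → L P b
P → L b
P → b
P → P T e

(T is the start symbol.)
GOTO(I, 'L') = CLOSURE({ [A → αX.β] : [A → α.Xβ] ∈ I, X = 'L' })

Items with dot before 'L', with the dot advanced:
  [P → . L P] → [P → L . P]
  [P → . L b] → [P → L . b]
Closure of the advanced items:
  [P → L . P] has the dot before P: add [P → . L P], [P → . L b], [P → . b], [P → . P T e]
  [P → . L P] has the dot before L: add [L → . P T e]

GOTO = { [L → . P T e], [P → . L P], [P → . L b], [P → . P T e], [P → . b], [P → L . P], [P → L . b] }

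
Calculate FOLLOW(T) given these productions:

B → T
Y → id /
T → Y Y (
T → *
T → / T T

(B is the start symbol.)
{ $, '*', '/', 'id' }

To compute FOLLOW(T), find every occurrence of T on a right-hand side N → α T β: add FIRST(β) \ {ε}, and if β is empty or nullable also add FOLLOW(N). Iterate to a fixed point.

In B → T: T is at the end, add FOLLOW(B)
In T → / T T: T is followed by T, add FIRST(T) \ {ε} = { '*', '/', 'id' }
In T → / T T: T is at the end; this adds FOLLOW(T) to itself — nothing new

The FOLLOW sets referred to above (computed the same way, to a fixed point):
  FOLLOW(B) = { $ }

Taking the union: FOLLOW(T) = { $, '*', '/', 'id' }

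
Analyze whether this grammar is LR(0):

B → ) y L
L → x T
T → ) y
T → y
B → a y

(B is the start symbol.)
Yes, the grammar is LR(0)

A grammar is LR(0) if no state in the canonical LR(0) collection has:
  - both a shift item (dot before a terminal) and a complete item (shift-reduce conflict), or
  - two or more complete items (reduce-reduce conflict; the accept item [B' → B .] counts as a complete item here).

Augment with B' → B and build the canonical LR(0) collection (I0 = CLOSURE({[B' → . B]}), then GOTO on every symbol after a dot until no new states appear). It has 12 states:
  I0: { [B → . ) y L], [B → . a y], [B' → . B] }  — shift
  I1: { [B → ) . y L] }  — shift
  I2: { [B' → B .] }  — accept
  I3: { [B → a . y] }  — shift
  I4: { [B → a y .] }  — reduce
  I5: { [B → ) y . L], [L → . x T] }  — shift
  I6: { [B → ) y L .] }  — reduce
  I7: { [L → x . T], [T → . ) y], [T → . y] }  — shift
  I8: { [T → ) . y] }  — shift
  I9: { [L → x T .] }  — reduce
  I10: { [T → y .] }  — reduce
  I11: { [T → ) y .] }  — reduce

Every state is either a pure shift/goto state or contains exactly one complete item and nothing to shift — no conflicts. The grammar is LR(0).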